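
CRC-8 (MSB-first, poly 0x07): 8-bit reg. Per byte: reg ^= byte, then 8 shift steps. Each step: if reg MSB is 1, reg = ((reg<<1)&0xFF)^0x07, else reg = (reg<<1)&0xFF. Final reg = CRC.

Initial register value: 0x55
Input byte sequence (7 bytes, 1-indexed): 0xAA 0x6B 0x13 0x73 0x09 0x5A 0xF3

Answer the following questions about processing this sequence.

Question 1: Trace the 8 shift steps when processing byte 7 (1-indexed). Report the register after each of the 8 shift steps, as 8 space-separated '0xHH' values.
Answer: 0xEF 0xD9 0xB5 0x6D 0xDA 0xB3 0x61 0xC2

Derivation:
After byte 1 (0xAA): reg=0xF3
After byte 2 (0x6B): reg=0xC1
After byte 3 (0x13): reg=0x30
After byte 4 (0x73): reg=0xCE
After byte 5 (0x09): reg=0x5B
After byte 6 (0x5A): reg=0x07
Register before byte 7: 0x07
After XOR with byte 0xF3: 0xF4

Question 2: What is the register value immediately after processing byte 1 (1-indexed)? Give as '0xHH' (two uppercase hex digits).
Answer: 0xF3

Derivation:
After byte 1 (0xAA): reg=0xF3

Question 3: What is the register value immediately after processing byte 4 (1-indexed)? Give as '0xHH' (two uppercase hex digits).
Answer: 0xCE

Derivation:
After byte 1 (0xAA): reg=0xF3
After byte 2 (0x6B): reg=0xC1
After byte 3 (0x13): reg=0x30
After byte 4 (0x73): reg=0xCE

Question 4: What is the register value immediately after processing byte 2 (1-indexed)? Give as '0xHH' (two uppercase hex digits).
After byte 1 (0xAA): reg=0xF3
After byte 2 (0x6B): reg=0xC1

Answer: 0xC1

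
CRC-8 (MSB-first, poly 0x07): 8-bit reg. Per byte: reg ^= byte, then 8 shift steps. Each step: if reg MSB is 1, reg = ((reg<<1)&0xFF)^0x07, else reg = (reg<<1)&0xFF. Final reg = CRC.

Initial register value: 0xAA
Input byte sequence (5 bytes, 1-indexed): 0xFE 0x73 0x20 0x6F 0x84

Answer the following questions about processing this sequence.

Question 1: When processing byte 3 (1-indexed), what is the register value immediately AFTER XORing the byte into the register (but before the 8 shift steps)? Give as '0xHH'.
Answer: 0x26

Derivation:
Register before byte 3: 0x06
Byte 3: 0x20
0x06 XOR 0x20 = 0x26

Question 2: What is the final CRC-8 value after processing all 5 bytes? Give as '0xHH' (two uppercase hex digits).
Answer: 0x9D

Derivation:
After byte 1 (0xFE): reg=0xAB
After byte 2 (0x73): reg=0x06
After byte 3 (0x20): reg=0xF2
After byte 4 (0x6F): reg=0xDA
After byte 5 (0x84): reg=0x9D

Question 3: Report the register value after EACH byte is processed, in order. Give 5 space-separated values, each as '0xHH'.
0xAB 0x06 0xF2 0xDA 0x9D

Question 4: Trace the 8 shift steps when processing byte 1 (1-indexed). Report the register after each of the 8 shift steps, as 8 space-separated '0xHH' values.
Register before byte 1: 0xAA
After XOR with byte 0xFE: 0x54

Answer: 0xA8 0x57 0xAE 0x5B 0xB6 0x6B 0xD6 0xAB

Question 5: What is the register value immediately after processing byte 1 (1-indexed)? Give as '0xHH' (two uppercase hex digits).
After byte 1 (0xFE): reg=0xAB

Answer: 0xAB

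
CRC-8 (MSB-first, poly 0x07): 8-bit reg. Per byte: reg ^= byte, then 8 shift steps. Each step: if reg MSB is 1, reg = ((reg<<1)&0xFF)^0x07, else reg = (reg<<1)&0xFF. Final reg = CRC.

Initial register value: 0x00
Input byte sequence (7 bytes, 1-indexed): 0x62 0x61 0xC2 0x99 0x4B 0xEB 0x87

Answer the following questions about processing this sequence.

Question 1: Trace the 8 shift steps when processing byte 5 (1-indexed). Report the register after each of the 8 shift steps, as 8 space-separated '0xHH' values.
After byte 1 (0x62): reg=0x29
After byte 2 (0x61): reg=0xFF
After byte 3 (0xC2): reg=0xB3
After byte 4 (0x99): reg=0xD6
Register before byte 5: 0xD6
After XOR with byte 0x4B: 0x9D

Answer: 0x3D 0x7A 0xF4 0xEF 0xD9 0xB5 0x6D 0xDA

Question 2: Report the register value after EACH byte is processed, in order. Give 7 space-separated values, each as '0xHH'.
0x29 0xFF 0xB3 0xD6 0xDA 0x97 0x70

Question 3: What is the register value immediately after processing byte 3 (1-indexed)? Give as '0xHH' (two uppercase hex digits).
Answer: 0xB3

Derivation:
After byte 1 (0x62): reg=0x29
After byte 2 (0x61): reg=0xFF
After byte 3 (0xC2): reg=0xB3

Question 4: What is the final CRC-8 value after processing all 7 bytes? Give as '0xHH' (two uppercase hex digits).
After byte 1 (0x62): reg=0x29
After byte 2 (0x61): reg=0xFF
After byte 3 (0xC2): reg=0xB3
After byte 4 (0x99): reg=0xD6
After byte 5 (0x4B): reg=0xDA
After byte 6 (0xEB): reg=0x97
After byte 7 (0x87): reg=0x70

Answer: 0x70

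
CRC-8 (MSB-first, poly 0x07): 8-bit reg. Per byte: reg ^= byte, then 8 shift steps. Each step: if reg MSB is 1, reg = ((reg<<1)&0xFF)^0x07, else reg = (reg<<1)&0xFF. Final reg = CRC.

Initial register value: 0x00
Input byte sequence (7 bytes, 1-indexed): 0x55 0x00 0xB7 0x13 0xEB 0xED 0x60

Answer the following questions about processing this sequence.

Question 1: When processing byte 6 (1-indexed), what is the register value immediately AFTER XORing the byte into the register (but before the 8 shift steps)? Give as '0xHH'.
Answer: 0xF1

Derivation:
Register before byte 6: 0x1C
Byte 6: 0xED
0x1C XOR 0xED = 0xF1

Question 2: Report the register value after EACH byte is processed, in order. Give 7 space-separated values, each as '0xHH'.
0xAC 0x4D 0xE8 0xEF 0x1C 0xD9 0x26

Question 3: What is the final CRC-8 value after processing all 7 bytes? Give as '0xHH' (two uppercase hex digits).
After byte 1 (0x55): reg=0xAC
After byte 2 (0x00): reg=0x4D
After byte 3 (0xB7): reg=0xE8
After byte 4 (0x13): reg=0xEF
After byte 5 (0xEB): reg=0x1C
After byte 6 (0xED): reg=0xD9
After byte 7 (0x60): reg=0x26

Answer: 0x26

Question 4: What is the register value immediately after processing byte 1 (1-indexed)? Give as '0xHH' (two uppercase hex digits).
Answer: 0xAC

Derivation:
After byte 1 (0x55): reg=0xAC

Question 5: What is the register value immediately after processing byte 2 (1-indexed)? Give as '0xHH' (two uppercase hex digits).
Answer: 0x4D

Derivation:
After byte 1 (0x55): reg=0xAC
After byte 2 (0x00): reg=0x4D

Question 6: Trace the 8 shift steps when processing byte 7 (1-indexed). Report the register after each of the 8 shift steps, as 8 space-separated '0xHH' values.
Answer: 0x75 0xEA 0xD3 0xA1 0x45 0x8A 0x13 0x26

Derivation:
After byte 1 (0x55): reg=0xAC
After byte 2 (0x00): reg=0x4D
After byte 3 (0xB7): reg=0xE8
After byte 4 (0x13): reg=0xEF
After byte 5 (0xEB): reg=0x1C
After byte 6 (0xED): reg=0xD9
Register before byte 7: 0xD9
After XOR with byte 0x60: 0xB9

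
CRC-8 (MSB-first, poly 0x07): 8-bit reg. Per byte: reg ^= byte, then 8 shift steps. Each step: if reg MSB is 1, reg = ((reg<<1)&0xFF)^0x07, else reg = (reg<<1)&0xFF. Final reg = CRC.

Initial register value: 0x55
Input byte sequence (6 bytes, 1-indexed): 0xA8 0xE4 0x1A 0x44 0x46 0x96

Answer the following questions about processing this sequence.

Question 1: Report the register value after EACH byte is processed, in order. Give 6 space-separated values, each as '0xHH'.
0xFD 0x4F 0xAC 0x96 0x3E 0x51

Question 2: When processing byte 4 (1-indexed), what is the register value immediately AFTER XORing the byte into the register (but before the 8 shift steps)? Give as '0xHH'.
Answer: 0xE8

Derivation:
Register before byte 4: 0xAC
Byte 4: 0x44
0xAC XOR 0x44 = 0xE8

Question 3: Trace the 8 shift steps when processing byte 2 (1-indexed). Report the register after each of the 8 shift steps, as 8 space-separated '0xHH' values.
Answer: 0x32 0x64 0xC8 0x97 0x29 0x52 0xA4 0x4F

Derivation:
After byte 1 (0xA8): reg=0xFD
Register before byte 2: 0xFD
After XOR with byte 0xE4: 0x19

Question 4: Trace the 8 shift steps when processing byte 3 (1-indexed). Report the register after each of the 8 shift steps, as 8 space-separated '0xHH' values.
Answer: 0xAA 0x53 0xA6 0x4B 0x96 0x2B 0x56 0xAC

Derivation:
After byte 1 (0xA8): reg=0xFD
After byte 2 (0xE4): reg=0x4F
Register before byte 3: 0x4F
After XOR with byte 0x1A: 0x55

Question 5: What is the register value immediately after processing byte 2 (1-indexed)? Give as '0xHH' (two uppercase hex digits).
Answer: 0x4F

Derivation:
After byte 1 (0xA8): reg=0xFD
After byte 2 (0xE4): reg=0x4F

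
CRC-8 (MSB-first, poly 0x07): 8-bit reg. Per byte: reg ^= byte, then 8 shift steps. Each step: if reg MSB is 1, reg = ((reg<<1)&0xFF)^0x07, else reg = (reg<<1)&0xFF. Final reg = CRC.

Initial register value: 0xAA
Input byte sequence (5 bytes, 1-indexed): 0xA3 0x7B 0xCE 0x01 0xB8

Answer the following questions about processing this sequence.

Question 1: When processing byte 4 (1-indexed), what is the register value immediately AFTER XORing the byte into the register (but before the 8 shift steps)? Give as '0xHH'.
Answer: 0x6A

Derivation:
Register before byte 4: 0x6B
Byte 4: 0x01
0x6B XOR 0x01 = 0x6A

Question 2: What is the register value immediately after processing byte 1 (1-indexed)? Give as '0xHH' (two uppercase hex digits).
After byte 1 (0xA3): reg=0x3F

Answer: 0x3F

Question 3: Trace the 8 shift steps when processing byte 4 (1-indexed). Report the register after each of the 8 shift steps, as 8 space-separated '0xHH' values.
After byte 1 (0xA3): reg=0x3F
After byte 2 (0x7B): reg=0xDB
After byte 3 (0xCE): reg=0x6B
Register before byte 4: 0x6B
After XOR with byte 0x01: 0x6A

Answer: 0xD4 0xAF 0x59 0xB2 0x63 0xC6 0x8B 0x11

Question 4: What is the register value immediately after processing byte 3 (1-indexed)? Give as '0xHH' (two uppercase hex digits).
After byte 1 (0xA3): reg=0x3F
After byte 2 (0x7B): reg=0xDB
After byte 3 (0xCE): reg=0x6B

Answer: 0x6B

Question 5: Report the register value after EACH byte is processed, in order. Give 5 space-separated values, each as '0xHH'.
0x3F 0xDB 0x6B 0x11 0x56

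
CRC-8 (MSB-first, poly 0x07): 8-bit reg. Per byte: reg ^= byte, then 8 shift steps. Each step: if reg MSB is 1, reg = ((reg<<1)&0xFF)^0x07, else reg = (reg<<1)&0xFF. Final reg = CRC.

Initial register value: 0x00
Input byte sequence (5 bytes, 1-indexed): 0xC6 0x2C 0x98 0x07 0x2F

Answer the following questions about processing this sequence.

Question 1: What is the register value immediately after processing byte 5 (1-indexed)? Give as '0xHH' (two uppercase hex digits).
After byte 1 (0xC6): reg=0x5C
After byte 2 (0x2C): reg=0x57
After byte 3 (0x98): reg=0x63
After byte 4 (0x07): reg=0x3B
After byte 5 (0x2F): reg=0x6C

Answer: 0x6C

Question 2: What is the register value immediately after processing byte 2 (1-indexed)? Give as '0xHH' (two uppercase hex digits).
After byte 1 (0xC6): reg=0x5C
After byte 2 (0x2C): reg=0x57

Answer: 0x57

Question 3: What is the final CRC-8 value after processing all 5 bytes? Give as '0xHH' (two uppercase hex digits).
Answer: 0x6C

Derivation:
After byte 1 (0xC6): reg=0x5C
After byte 2 (0x2C): reg=0x57
After byte 3 (0x98): reg=0x63
After byte 4 (0x07): reg=0x3B
After byte 5 (0x2F): reg=0x6C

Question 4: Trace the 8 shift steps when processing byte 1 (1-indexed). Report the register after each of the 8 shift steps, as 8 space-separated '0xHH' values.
Answer: 0x8B 0x11 0x22 0x44 0x88 0x17 0x2E 0x5C

Derivation:
Register before byte 1: 0x00
After XOR with byte 0xC6: 0xC6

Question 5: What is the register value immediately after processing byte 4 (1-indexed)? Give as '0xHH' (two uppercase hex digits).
Answer: 0x3B

Derivation:
After byte 1 (0xC6): reg=0x5C
After byte 2 (0x2C): reg=0x57
After byte 3 (0x98): reg=0x63
After byte 4 (0x07): reg=0x3B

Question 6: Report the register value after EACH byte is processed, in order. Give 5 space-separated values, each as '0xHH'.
0x5C 0x57 0x63 0x3B 0x6C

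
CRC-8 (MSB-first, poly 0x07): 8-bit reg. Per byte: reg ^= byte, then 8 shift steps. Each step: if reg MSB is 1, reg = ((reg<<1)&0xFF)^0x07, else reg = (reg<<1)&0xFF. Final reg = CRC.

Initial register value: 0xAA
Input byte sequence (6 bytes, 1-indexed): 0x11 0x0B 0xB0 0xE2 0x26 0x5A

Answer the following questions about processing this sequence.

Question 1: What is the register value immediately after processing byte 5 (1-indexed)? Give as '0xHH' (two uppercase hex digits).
After byte 1 (0x11): reg=0x28
After byte 2 (0x0B): reg=0xE9
After byte 3 (0xB0): reg=0x88
After byte 4 (0xE2): reg=0x11
After byte 5 (0x26): reg=0x85

Answer: 0x85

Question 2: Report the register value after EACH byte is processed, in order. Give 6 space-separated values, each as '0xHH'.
0x28 0xE9 0x88 0x11 0x85 0x13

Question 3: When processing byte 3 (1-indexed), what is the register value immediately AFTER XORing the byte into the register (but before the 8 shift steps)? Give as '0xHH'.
Answer: 0x59

Derivation:
Register before byte 3: 0xE9
Byte 3: 0xB0
0xE9 XOR 0xB0 = 0x59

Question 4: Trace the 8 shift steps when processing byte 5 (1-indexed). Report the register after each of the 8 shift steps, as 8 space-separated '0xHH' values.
After byte 1 (0x11): reg=0x28
After byte 2 (0x0B): reg=0xE9
After byte 3 (0xB0): reg=0x88
After byte 4 (0xE2): reg=0x11
Register before byte 5: 0x11
After XOR with byte 0x26: 0x37

Answer: 0x6E 0xDC 0xBF 0x79 0xF2 0xE3 0xC1 0x85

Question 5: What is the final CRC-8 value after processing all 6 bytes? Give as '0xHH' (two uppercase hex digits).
After byte 1 (0x11): reg=0x28
After byte 2 (0x0B): reg=0xE9
After byte 3 (0xB0): reg=0x88
After byte 4 (0xE2): reg=0x11
After byte 5 (0x26): reg=0x85
After byte 6 (0x5A): reg=0x13

Answer: 0x13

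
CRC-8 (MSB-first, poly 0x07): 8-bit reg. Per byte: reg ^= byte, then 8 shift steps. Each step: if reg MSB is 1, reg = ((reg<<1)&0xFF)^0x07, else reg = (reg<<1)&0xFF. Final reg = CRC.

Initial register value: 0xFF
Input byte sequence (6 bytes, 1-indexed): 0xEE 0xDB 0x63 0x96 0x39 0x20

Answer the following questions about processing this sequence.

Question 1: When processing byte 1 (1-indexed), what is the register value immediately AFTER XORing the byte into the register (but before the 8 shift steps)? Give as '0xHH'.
Register before byte 1: 0xFF
Byte 1: 0xEE
0xFF XOR 0xEE = 0x11

Answer: 0x11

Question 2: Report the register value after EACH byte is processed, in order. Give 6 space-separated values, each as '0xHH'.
0x77 0x4D 0xCA 0x93 0x5F 0x7A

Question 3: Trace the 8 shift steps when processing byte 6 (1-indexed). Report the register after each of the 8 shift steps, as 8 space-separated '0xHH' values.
After byte 1 (0xEE): reg=0x77
After byte 2 (0xDB): reg=0x4D
After byte 3 (0x63): reg=0xCA
After byte 4 (0x96): reg=0x93
After byte 5 (0x39): reg=0x5F
Register before byte 6: 0x5F
After XOR with byte 0x20: 0x7F

Answer: 0xFE 0xFB 0xF1 0xE5 0xCD 0x9D 0x3D 0x7A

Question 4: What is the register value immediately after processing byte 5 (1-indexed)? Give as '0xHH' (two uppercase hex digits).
Answer: 0x5F

Derivation:
After byte 1 (0xEE): reg=0x77
After byte 2 (0xDB): reg=0x4D
After byte 3 (0x63): reg=0xCA
After byte 4 (0x96): reg=0x93
After byte 5 (0x39): reg=0x5F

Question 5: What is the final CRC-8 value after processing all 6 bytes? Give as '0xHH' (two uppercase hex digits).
After byte 1 (0xEE): reg=0x77
After byte 2 (0xDB): reg=0x4D
After byte 3 (0x63): reg=0xCA
After byte 4 (0x96): reg=0x93
After byte 5 (0x39): reg=0x5F
After byte 6 (0x20): reg=0x7A

Answer: 0x7A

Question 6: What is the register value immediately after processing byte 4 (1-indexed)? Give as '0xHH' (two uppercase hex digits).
Answer: 0x93

Derivation:
After byte 1 (0xEE): reg=0x77
After byte 2 (0xDB): reg=0x4D
After byte 3 (0x63): reg=0xCA
After byte 4 (0x96): reg=0x93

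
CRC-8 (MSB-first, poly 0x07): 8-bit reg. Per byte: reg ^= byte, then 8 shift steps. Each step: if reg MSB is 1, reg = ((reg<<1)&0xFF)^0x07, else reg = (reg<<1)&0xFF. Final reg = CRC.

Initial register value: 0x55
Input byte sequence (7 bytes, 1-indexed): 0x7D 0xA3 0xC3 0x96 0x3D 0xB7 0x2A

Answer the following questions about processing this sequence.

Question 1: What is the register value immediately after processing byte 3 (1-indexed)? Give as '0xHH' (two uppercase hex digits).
Answer: 0x72

Derivation:
After byte 1 (0x7D): reg=0xD8
After byte 2 (0xA3): reg=0x66
After byte 3 (0xC3): reg=0x72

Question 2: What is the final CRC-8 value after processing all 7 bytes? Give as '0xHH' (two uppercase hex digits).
Answer: 0xBE

Derivation:
After byte 1 (0x7D): reg=0xD8
After byte 2 (0xA3): reg=0x66
After byte 3 (0xC3): reg=0x72
After byte 4 (0x96): reg=0xB2
After byte 5 (0x3D): reg=0xA4
After byte 6 (0xB7): reg=0x79
After byte 7 (0x2A): reg=0xBE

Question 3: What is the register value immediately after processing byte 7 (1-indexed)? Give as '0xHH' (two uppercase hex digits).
After byte 1 (0x7D): reg=0xD8
After byte 2 (0xA3): reg=0x66
After byte 3 (0xC3): reg=0x72
After byte 4 (0x96): reg=0xB2
After byte 5 (0x3D): reg=0xA4
After byte 6 (0xB7): reg=0x79
After byte 7 (0x2A): reg=0xBE

Answer: 0xBE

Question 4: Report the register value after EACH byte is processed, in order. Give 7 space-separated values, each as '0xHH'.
0xD8 0x66 0x72 0xB2 0xA4 0x79 0xBE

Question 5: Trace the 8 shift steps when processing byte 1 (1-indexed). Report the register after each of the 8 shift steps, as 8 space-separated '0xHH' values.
Answer: 0x50 0xA0 0x47 0x8E 0x1B 0x36 0x6C 0xD8

Derivation:
Register before byte 1: 0x55
After XOR with byte 0x7D: 0x28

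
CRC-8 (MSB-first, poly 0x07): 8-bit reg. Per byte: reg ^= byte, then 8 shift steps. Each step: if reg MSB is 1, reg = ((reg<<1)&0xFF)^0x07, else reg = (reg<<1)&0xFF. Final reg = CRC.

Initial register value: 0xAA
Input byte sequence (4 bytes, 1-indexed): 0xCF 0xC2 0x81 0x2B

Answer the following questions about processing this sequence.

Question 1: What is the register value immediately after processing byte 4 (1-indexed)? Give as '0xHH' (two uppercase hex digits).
After byte 1 (0xCF): reg=0x3C
After byte 2 (0xC2): reg=0xF4
After byte 3 (0x81): reg=0x4C
After byte 4 (0x2B): reg=0x32

Answer: 0x32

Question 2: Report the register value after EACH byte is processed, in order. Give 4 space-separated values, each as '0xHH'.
0x3C 0xF4 0x4C 0x32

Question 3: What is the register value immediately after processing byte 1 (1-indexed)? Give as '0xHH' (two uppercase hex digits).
After byte 1 (0xCF): reg=0x3C

Answer: 0x3C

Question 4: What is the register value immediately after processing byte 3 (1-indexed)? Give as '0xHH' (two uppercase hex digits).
After byte 1 (0xCF): reg=0x3C
After byte 2 (0xC2): reg=0xF4
After byte 3 (0x81): reg=0x4C

Answer: 0x4C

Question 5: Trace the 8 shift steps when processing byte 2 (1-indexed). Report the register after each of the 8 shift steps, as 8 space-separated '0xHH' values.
Answer: 0xFB 0xF1 0xE5 0xCD 0x9D 0x3D 0x7A 0xF4

Derivation:
After byte 1 (0xCF): reg=0x3C
Register before byte 2: 0x3C
After XOR with byte 0xC2: 0xFE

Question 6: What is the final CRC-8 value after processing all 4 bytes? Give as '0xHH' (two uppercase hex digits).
Answer: 0x32

Derivation:
After byte 1 (0xCF): reg=0x3C
After byte 2 (0xC2): reg=0xF4
After byte 3 (0x81): reg=0x4C
After byte 4 (0x2B): reg=0x32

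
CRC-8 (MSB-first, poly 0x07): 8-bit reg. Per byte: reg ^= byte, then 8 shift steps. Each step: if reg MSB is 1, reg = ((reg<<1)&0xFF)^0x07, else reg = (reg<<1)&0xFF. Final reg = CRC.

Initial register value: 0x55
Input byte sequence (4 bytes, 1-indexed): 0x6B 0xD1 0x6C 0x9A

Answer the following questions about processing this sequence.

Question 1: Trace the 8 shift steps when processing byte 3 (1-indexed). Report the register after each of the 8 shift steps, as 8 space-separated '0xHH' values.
Answer: 0xF4 0xEF 0xD9 0xB5 0x6D 0xDA 0xB3 0x61

Derivation:
After byte 1 (0x6B): reg=0xBA
After byte 2 (0xD1): reg=0x16
Register before byte 3: 0x16
After XOR with byte 0x6C: 0x7A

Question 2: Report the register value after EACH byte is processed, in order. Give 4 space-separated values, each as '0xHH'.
0xBA 0x16 0x61 0xEF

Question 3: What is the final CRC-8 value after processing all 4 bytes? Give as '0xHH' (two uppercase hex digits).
Answer: 0xEF

Derivation:
After byte 1 (0x6B): reg=0xBA
After byte 2 (0xD1): reg=0x16
After byte 3 (0x6C): reg=0x61
After byte 4 (0x9A): reg=0xEF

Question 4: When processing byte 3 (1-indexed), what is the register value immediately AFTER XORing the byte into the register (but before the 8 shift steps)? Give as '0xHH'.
Register before byte 3: 0x16
Byte 3: 0x6C
0x16 XOR 0x6C = 0x7A

Answer: 0x7A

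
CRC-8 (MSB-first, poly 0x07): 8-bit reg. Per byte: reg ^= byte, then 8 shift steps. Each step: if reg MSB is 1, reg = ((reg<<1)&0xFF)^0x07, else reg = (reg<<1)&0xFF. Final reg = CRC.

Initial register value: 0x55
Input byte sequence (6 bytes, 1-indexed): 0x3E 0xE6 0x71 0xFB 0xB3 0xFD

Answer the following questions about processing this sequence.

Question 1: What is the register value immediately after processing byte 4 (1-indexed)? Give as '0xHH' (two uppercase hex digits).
Answer: 0x34

Derivation:
After byte 1 (0x3E): reg=0x16
After byte 2 (0xE6): reg=0xDE
After byte 3 (0x71): reg=0x44
After byte 4 (0xFB): reg=0x34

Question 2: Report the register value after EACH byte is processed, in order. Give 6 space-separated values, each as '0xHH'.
0x16 0xDE 0x44 0x34 0x9C 0x20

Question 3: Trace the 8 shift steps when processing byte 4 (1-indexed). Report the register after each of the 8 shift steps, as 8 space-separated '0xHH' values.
After byte 1 (0x3E): reg=0x16
After byte 2 (0xE6): reg=0xDE
After byte 3 (0x71): reg=0x44
Register before byte 4: 0x44
After XOR with byte 0xFB: 0xBF

Answer: 0x79 0xF2 0xE3 0xC1 0x85 0x0D 0x1A 0x34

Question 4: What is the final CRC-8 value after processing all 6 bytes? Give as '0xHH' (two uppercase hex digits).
After byte 1 (0x3E): reg=0x16
After byte 2 (0xE6): reg=0xDE
After byte 3 (0x71): reg=0x44
After byte 4 (0xFB): reg=0x34
After byte 5 (0xB3): reg=0x9C
After byte 6 (0xFD): reg=0x20

Answer: 0x20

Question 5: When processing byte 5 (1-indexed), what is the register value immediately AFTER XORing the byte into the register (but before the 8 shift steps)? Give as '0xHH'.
Register before byte 5: 0x34
Byte 5: 0xB3
0x34 XOR 0xB3 = 0x87

Answer: 0x87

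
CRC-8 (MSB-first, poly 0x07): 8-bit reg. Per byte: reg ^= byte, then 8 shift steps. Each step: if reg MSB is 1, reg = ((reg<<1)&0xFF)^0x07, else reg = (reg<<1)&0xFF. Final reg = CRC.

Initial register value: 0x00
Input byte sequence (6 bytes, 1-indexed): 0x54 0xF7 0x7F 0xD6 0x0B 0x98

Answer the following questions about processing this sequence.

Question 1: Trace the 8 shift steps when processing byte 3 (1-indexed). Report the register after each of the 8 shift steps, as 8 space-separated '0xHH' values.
After byte 1 (0x54): reg=0xAB
After byte 2 (0xF7): reg=0x93
Register before byte 3: 0x93
After XOR with byte 0x7F: 0xEC

Answer: 0xDF 0xB9 0x75 0xEA 0xD3 0xA1 0x45 0x8A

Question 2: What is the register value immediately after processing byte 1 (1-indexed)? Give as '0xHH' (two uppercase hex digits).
Answer: 0xAB

Derivation:
After byte 1 (0x54): reg=0xAB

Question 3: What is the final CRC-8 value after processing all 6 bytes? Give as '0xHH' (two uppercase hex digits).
Answer: 0x88

Derivation:
After byte 1 (0x54): reg=0xAB
After byte 2 (0xF7): reg=0x93
After byte 3 (0x7F): reg=0x8A
After byte 4 (0xD6): reg=0x93
After byte 5 (0x0B): reg=0xC1
After byte 6 (0x98): reg=0x88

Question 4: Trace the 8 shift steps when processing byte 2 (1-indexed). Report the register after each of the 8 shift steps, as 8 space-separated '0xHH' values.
After byte 1 (0x54): reg=0xAB
Register before byte 2: 0xAB
After XOR with byte 0xF7: 0x5C

Answer: 0xB8 0x77 0xEE 0xDB 0xB1 0x65 0xCA 0x93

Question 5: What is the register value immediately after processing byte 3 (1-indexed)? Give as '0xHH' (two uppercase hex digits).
Answer: 0x8A

Derivation:
After byte 1 (0x54): reg=0xAB
After byte 2 (0xF7): reg=0x93
After byte 3 (0x7F): reg=0x8A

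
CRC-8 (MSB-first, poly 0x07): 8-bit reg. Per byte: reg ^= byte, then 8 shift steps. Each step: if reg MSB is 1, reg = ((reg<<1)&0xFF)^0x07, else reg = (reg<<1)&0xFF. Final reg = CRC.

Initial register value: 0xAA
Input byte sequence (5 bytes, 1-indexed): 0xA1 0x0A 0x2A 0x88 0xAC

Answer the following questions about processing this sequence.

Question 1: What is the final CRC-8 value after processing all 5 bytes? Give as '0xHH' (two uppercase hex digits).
Answer: 0xB4

Derivation:
After byte 1 (0xA1): reg=0x31
After byte 2 (0x0A): reg=0xA1
After byte 3 (0x2A): reg=0xB8
After byte 4 (0x88): reg=0x90
After byte 5 (0xAC): reg=0xB4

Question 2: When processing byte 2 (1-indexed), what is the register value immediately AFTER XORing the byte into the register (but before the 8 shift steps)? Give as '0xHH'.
Register before byte 2: 0x31
Byte 2: 0x0A
0x31 XOR 0x0A = 0x3B

Answer: 0x3B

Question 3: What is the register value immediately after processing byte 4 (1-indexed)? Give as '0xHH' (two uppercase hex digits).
After byte 1 (0xA1): reg=0x31
After byte 2 (0x0A): reg=0xA1
After byte 3 (0x2A): reg=0xB8
After byte 4 (0x88): reg=0x90

Answer: 0x90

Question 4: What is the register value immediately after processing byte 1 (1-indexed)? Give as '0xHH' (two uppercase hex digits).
After byte 1 (0xA1): reg=0x31

Answer: 0x31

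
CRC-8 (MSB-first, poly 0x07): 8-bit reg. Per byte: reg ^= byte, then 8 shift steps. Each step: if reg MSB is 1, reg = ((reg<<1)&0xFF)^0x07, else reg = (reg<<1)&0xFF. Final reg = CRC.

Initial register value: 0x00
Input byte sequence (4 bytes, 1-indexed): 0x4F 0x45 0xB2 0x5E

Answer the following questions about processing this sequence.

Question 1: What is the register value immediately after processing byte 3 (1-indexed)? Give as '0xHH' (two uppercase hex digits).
After byte 1 (0x4F): reg=0xEA
After byte 2 (0x45): reg=0x44
After byte 3 (0xB2): reg=0xCC

Answer: 0xCC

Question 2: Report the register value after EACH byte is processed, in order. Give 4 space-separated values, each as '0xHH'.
0xEA 0x44 0xCC 0xF7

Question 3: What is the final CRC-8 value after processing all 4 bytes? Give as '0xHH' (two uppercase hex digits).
After byte 1 (0x4F): reg=0xEA
After byte 2 (0x45): reg=0x44
After byte 3 (0xB2): reg=0xCC
After byte 4 (0x5E): reg=0xF7

Answer: 0xF7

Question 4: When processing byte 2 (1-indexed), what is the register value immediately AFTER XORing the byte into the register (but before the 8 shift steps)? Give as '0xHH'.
Answer: 0xAF

Derivation:
Register before byte 2: 0xEA
Byte 2: 0x45
0xEA XOR 0x45 = 0xAF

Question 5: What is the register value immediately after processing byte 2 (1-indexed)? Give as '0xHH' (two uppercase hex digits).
After byte 1 (0x4F): reg=0xEA
After byte 2 (0x45): reg=0x44

Answer: 0x44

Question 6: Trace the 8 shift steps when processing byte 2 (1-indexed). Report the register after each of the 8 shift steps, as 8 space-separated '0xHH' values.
Answer: 0x59 0xB2 0x63 0xC6 0x8B 0x11 0x22 0x44

Derivation:
After byte 1 (0x4F): reg=0xEA
Register before byte 2: 0xEA
After XOR with byte 0x45: 0xAF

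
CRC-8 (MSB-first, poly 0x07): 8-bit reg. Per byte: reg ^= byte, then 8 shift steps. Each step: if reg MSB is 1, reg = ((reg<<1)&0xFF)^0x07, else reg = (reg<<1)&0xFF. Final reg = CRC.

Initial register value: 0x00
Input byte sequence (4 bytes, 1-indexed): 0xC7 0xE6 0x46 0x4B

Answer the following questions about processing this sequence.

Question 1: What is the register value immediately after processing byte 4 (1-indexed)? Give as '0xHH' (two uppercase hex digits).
Answer: 0xA8

Derivation:
After byte 1 (0xC7): reg=0x5B
After byte 2 (0xE6): reg=0x3A
After byte 3 (0x46): reg=0x73
After byte 4 (0x4B): reg=0xA8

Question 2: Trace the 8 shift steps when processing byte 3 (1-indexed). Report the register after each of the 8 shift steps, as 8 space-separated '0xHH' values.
Answer: 0xF8 0xF7 0xE9 0xD5 0xAD 0x5D 0xBA 0x73

Derivation:
After byte 1 (0xC7): reg=0x5B
After byte 2 (0xE6): reg=0x3A
Register before byte 3: 0x3A
After XOR with byte 0x46: 0x7C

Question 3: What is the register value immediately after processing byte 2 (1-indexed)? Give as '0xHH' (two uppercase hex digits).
After byte 1 (0xC7): reg=0x5B
After byte 2 (0xE6): reg=0x3A

Answer: 0x3A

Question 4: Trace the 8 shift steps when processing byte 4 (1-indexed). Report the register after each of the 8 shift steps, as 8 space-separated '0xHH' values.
After byte 1 (0xC7): reg=0x5B
After byte 2 (0xE6): reg=0x3A
After byte 3 (0x46): reg=0x73
Register before byte 4: 0x73
After XOR with byte 0x4B: 0x38

Answer: 0x70 0xE0 0xC7 0x89 0x15 0x2A 0x54 0xA8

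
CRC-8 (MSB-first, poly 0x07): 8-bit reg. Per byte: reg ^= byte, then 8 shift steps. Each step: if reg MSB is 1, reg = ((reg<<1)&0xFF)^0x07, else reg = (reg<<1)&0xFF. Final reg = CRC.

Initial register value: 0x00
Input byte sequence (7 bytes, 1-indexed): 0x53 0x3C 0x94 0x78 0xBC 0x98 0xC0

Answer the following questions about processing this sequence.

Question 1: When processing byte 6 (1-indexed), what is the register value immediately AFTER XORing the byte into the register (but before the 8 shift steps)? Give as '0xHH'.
Answer: 0xB0

Derivation:
Register before byte 6: 0x28
Byte 6: 0x98
0x28 XOR 0x98 = 0xB0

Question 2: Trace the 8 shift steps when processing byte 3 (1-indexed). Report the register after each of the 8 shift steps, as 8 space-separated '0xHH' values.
Answer: 0x26 0x4C 0x98 0x37 0x6E 0xDC 0xBF 0x79

Derivation:
After byte 1 (0x53): reg=0xBE
After byte 2 (0x3C): reg=0x87
Register before byte 3: 0x87
After XOR with byte 0x94: 0x13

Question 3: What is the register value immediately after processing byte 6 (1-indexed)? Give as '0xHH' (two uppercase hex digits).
Answer: 0x19

Derivation:
After byte 1 (0x53): reg=0xBE
After byte 2 (0x3C): reg=0x87
After byte 3 (0x94): reg=0x79
After byte 4 (0x78): reg=0x07
After byte 5 (0xBC): reg=0x28
After byte 6 (0x98): reg=0x19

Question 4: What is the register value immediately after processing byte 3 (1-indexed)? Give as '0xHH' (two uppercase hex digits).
Answer: 0x79

Derivation:
After byte 1 (0x53): reg=0xBE
After byte 2 (0x3C): reg=0x87
After byte 3 (0x94): reg=0x79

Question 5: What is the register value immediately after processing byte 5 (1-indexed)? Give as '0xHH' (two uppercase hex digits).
Answer: 0x28

Derivation:
After byte 1 (0x53): reg=0xBE
After byte 2 (0x3C): reg=0x87
After byte 3 (0x94): reg=0x79
After byte 4 (0x78): reg=0x07
After byte 5 (0xBC): reg=0x28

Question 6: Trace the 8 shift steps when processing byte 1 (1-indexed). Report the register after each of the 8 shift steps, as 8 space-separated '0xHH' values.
Answer: 0xA6 0x4B 0x96 0x2B 0x56 0xAC 0x5F 0xBE

Derivation:
Register before byte 1: 0x00
After XOR with byte 0x53: 0x53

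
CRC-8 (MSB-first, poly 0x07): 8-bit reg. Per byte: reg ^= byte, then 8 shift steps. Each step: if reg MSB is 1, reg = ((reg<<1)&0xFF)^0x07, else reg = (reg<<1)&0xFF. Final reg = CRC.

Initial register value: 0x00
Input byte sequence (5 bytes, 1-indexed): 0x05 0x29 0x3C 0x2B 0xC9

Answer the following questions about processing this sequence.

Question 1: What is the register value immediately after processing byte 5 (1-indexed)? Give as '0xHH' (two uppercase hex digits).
After byte 1 (0x05): reg=0x1B
After byte 2 (0x29): reg=0x9E
After byte 3 (0x3C): reg=0x67
After byte 4 (0x2B): reg=0xE3
After byte 5 (0xC9): reg=0xD6

Answer: 0xD6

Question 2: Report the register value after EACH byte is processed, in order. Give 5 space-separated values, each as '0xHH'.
0x1B 0x9E 0x67 0xE3 0xD6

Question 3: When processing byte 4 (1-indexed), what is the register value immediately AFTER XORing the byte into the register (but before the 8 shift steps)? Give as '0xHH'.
Answer: 0x4C

Derivation:
Register before byte 4: 0x67
Byte 4: 0x2B
0x67 XOR 0x2B = 0x4C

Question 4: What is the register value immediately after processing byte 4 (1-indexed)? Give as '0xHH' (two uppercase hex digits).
After byte 1 (0x05): reg=0x1B
After byte 2 (0x29): reg=0x9E
After byte 3 (0x3C): reg=0x67
After byte 4 (0x2B): reg=0xE3

Answer: 0xE3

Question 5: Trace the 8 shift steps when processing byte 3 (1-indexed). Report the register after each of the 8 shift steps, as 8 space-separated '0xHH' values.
After byte 1 (0x05): reg=0x1B
After byte 2 (0x29): reg=0x9E
Register before byte 3: 0x9E
After XOR with byte 0x3C: 0xA2

Answer: 0x43 0x86 0x0B 0x16 0x2C 0x58 0xB0 0x67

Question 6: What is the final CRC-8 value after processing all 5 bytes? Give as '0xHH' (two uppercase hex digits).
Answer: 0xD6

Derivation:
After byte 1 (0x05): reg=0x1B
After byte 2 (0x29): reg=0x9E
After byte 3 (0x3C): reg=0x67
After byte 4 (0x2B): reg=0xE3
After byte 5 (0xC9): reg=0xD6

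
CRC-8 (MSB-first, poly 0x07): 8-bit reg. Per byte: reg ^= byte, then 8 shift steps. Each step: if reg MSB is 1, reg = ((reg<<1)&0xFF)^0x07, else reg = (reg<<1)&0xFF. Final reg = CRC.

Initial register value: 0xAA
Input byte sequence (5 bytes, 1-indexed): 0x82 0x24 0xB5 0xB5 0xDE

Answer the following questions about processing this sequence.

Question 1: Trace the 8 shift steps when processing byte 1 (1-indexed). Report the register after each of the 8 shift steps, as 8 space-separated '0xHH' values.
Register before byte 1: 0xAA
After XOR with byte 0x82: 0x28

Answer: 0x50 0xA0 0x47 0x8E 0x1B 0x36 0x6C 0xD8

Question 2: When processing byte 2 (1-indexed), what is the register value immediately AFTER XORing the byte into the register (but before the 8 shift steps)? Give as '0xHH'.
Answer: 0xFC

Derivation:
Register before byte 2: 0xD8
Byte 2: 0x24
0xD8 XOR 0x24 = 0xFC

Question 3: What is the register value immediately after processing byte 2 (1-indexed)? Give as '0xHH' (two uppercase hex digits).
After byte 1 (0x82): reg=0xD8
After byte 2 (0x24): reg=0xFA

Answer: 0xFA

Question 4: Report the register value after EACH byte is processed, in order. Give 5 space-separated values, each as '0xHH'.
0xD8 0xFA 0xEA 0x9A 0xDB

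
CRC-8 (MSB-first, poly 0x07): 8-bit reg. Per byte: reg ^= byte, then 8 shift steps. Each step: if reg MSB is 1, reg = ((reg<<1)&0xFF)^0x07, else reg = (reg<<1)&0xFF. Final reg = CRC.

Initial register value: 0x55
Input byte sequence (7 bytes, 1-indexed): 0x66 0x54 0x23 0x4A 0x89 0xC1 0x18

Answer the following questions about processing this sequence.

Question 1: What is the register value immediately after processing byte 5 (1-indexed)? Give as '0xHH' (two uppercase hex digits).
Answer: 0xC5

Derivation:
After byte 1 (0x66): reg=0x99
After byte 2 (0x54): reg=0x6D
After byte 3 (0x23): reg=0xED
After byte 4 (0x4A): reg=0x7C
After byte 5 (0x89): reg=0xC5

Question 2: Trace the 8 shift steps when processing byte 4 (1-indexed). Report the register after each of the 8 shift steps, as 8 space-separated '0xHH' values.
After byte 1 (0x66): reg=0x99
After byte 2 (0x54): reg=0x6D
After byte 3 (0x23): reg=0xED
Register before byte 4: 0xED
After XOR with byte 0x4A: 0xA7

Answer: 0x49 0x92 0x23 0x46 0x8C 0x1F 0x3E 0x7C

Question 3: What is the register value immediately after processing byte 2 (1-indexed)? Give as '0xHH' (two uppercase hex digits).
After byte 1 (0x66): reg=0x99
After byte 2 (0x54): reg=0x6D

Answer: 0x6D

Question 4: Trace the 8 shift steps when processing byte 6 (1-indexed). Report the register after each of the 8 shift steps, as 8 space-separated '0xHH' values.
Answer: 0x08 0x10 0x20 0x40 0x80 0x07 0x0E 0x1C

Derivation:
After byte 1 (0x66): reg=0x99
After byte 2 (0x54): reg=0x6D
After byte 3 (0x23): reg=0xED
After byte 4 (0x4A): reg=0x7C
After byte 5 (0x89): reg=0xC5
Register before byte 6: 0xC5
After XOR with byte 0xC1: 0x04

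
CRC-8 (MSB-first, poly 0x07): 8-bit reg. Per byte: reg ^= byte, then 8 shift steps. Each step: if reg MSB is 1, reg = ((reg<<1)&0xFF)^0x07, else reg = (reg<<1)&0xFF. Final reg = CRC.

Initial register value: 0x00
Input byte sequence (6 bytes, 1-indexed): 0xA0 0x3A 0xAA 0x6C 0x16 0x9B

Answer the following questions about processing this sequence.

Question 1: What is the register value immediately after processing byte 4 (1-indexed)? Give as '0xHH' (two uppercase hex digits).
Answer: 0x00

Derivation:
After byte 1 (0xA0): reg=0x69
After byte 2 (0x3A): reg=0xBE
After byte 3 (0xAA): reg=0x6C
After byte 4 (0x6C): reg=0x00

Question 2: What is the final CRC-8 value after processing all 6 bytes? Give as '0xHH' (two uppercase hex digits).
After byte 1 (0xA0): reg=0x69
After byte 2 (0x3A): reg=0xBE
After byte 3 (0xAA): reg=0x6C
After byte 4 (0x6C): reg=0x00
After byte 5 (0x16): reg=0x62
After byte 6 (0x9B): reg=0xE1

Answer: 0xE1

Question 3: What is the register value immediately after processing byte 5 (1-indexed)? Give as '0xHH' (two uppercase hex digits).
After byte 1 (0xA0): reg=0x69
After byte 2 (0x3A): reg=0xBE
After byte 3 (0xAA): reg=0x6C
After byte 4 (0x6C): reg=0x00
After byte 5 (0x16): reg=0x62

Answer: 0x62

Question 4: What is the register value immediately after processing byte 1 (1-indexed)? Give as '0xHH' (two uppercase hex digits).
Answer: 0x69

Derivation:
After byte 1 (0xA0): reg=0x69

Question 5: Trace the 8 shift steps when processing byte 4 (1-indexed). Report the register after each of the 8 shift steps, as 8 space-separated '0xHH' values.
Answer: 0x00 0x00 0x00 0x00 0x00 0x00 0x00 0x00

Derivation:
After byte 1 (0xA0): reg=0x69
After byte 2 (0x3A): reg=0xBE
After byte 3 (0xAA): reg=0x6C
Register before byte 4: 0x6C
After XOR with byte 0x6C: 0x00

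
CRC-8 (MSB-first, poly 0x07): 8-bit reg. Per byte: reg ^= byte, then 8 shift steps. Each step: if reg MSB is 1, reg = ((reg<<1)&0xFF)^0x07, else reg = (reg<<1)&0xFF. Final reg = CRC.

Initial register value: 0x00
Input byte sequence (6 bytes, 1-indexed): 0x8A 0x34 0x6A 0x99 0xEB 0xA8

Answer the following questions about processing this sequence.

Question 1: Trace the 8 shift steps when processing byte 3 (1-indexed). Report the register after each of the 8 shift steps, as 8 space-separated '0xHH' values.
Answer: 0xA3 0x41 0x82 0x03 0x06 0x0C 0x18 0x30

Derivation:
After byte 1 (0x8A): reg=0xBF
After byte 2 (0x34): reg=0xB8
Register before byte 3: 0xB8
After XOR with byte 0x6A: 0xD2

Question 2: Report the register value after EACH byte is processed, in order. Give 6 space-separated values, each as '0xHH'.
0xBF 0xB8 0x30 0x56 0x3A 0xF7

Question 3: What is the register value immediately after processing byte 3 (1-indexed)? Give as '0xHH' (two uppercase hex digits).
Answer: 0x30

Derivation:
After byte 1 (0x8A): reg=0xBF
After byte 2 (0x34): reg=0xB8
After byte 3 (0x6A): reg=0x30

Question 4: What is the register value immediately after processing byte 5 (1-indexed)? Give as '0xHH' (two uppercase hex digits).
Answer: 0x3A

Derivation:
After byte 1 (0x8A): reg=0xBF
After byte 2 (0x34): reg=0xB8
After byte 3 (0x6A): reg=0x30
After byte 4 (0x99): reg=0x56
After byte 5 (0xEB): reg=0x3A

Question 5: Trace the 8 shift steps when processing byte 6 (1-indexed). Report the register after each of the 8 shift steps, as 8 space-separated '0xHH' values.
Answer: 0x23 0x46 0x8C 0x1F 0x3E 0x7C 0xF8 0xF7

Derivation:
After byte 1 (0x8A): reg=0xBF
After byte 2 (0x34): reg=0xB8
After byte 3 (0x6A): reg=0x30
After byte 4 (0x99): reg=0x56
After byte 5 (0xEB): reg=0x3A
Register before byte 6: 0x3A
After XOR with byte 0xA8: 0x92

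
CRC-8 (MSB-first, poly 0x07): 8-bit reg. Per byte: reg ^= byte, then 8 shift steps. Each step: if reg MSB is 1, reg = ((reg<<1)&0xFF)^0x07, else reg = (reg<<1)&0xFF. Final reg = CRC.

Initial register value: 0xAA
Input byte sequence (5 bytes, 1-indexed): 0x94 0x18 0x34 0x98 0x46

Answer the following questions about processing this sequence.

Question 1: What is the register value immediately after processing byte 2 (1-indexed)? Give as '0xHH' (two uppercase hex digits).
After byte 1 (0x94): reg=0xBA
After byte 2 (0x18): reg=0x67

Answer: 0x67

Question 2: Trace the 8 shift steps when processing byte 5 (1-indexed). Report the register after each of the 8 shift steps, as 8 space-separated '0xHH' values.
After byte 1 (0x94): reg=0xBA
After byte 2 (0x18): reg=0x67
After byte 3 (0x34): reg=0xBE
After byte 4 (0x98): reg=0xF2
Register before byte 5: 0xF2
After XOR with byte 0x46: 0xB4

Answer: 0x6F 0xDE 0xBB 0x71 0xE2 0xC3 0x81 0x05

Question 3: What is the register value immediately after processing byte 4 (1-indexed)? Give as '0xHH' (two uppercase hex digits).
Answer: 0xF2

Derivation:
After byte 1 (0x94): reg=0xBA
After byte 2 (0x18): reg=0x67
After byte 3 (0x34): reg=0xBE
After byte 4 (0x98): reg=0xF2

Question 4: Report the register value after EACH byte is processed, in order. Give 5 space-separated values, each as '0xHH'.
0xBA 0x67 0xBE 0xF2 0x05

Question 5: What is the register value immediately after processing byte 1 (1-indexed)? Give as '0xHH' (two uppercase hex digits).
After byte 1 (0x94): reg=0xBA

Answer: 0xBA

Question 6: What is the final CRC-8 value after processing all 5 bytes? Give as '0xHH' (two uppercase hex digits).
After byte 1 (0x94): reg=0xBA
After byte 2 (0x18): reg=0x67
After byte 3 (0x34): reg=0xBE
After byte 4 (0x98): reg=0xF2
After byte 5 (0x46): reg=0x05

Answer: 0x05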